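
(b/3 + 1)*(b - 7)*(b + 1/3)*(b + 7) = b^4/3 + 10*b^3/9 - 16*b^2 - 490*b/9 - 49/3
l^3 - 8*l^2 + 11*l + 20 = (l - 5)*(l - 4)*(l + 1)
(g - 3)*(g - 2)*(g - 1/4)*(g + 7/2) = g^4 - 7*g^3/4 - 89*g^2/8 + 191*g/8 - 21/4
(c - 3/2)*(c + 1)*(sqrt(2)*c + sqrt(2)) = sqrt(2)*c^3 + sqrt(2)*c^2/2 - 2*sqrt(2)*c - 3*sqrt(2)/2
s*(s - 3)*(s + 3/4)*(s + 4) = s^4 + 7*s^3/4 - 45*s^2/4 - 9*s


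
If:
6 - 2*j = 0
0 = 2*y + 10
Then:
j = 3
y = -5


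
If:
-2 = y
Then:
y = -2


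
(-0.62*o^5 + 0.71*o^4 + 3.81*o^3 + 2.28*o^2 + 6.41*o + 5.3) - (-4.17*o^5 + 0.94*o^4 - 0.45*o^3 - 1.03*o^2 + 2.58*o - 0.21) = 3.55*o^5 - 0.23*o^4 + 4.26*o^3 + 3.31*o^2 + 3.83*o + 5.51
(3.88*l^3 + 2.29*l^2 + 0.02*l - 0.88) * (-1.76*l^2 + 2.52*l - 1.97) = -6.8288*l^5 + 5.7472*l^4 - 1.908*l^3 - 2.9121*l^2 - 2.257*l + 1.7336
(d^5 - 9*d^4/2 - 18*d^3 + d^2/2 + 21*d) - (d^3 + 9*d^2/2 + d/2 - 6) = d^5 - 9*d^4/2 - 19*d^3 - 4*d^2 + 41*d/2 + 6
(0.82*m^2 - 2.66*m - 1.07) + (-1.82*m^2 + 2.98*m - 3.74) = -1.0*m^2 + 0.32*m - 4.81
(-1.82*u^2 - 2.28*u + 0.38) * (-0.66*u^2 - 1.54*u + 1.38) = 1.2012*u^4 + 4.3076*u^3 + 0.7488*u^2 - 3.7316*u + 0.5244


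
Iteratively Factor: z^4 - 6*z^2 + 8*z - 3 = (z - 1)*(z^3 + z^2 - 5*z + 3) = (z - 1)^2*(z^2 + 2*z - 3) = (z - 1)^3*(z + 3)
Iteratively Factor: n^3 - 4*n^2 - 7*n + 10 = (n + 2)*(n^2 - 6*n + 5) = (n - 5)*(n + 2)*(n - 1)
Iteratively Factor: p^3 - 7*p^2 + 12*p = (p - 4)*(p^2 - 3*p) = p*(p - 4)*(p - 3)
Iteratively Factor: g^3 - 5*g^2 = (g)*(g^2 - 5*g) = g^2*(g - 5)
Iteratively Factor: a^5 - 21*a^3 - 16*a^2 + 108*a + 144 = (a + 2)*(a^4 - 2*a^3 - 17*a^2 + 18*a + 72) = (a - 3)*(a + 2)*(a^3 + a^2 - 14*a - 24) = (a - 4)*(a - 3)*(a + 2)*(a^2 + 5*a + 6) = (a - 4)*(a - 3)*(a + 2)^2*(a + 3)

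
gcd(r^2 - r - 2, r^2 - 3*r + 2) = r - 2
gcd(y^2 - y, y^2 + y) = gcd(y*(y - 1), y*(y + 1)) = y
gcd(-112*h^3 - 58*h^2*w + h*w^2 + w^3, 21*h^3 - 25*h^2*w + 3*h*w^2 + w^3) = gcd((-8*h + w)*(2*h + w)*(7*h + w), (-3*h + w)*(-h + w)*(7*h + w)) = 7*h + w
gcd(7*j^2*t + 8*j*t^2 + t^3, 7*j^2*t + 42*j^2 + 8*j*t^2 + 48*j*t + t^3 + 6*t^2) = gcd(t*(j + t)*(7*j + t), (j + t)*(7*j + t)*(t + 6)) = 7*j^2 + 8*j*t + t^2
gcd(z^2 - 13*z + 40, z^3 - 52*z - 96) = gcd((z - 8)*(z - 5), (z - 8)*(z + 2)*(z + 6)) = z - 8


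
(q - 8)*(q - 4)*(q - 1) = q^3 - 13*q^2 + 44*q - 32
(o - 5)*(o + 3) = o^2 - 2*o - 15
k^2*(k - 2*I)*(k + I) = k^4 - I*k^3 + 2*k^2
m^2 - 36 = (m - 6)*(m + 6)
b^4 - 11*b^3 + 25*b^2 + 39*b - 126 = (b - 7)*(b - 3)^2*(b + 2)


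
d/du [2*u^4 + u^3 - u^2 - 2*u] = 8*u^3 + 3*u^2 - 2*u - 2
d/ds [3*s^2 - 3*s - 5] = 6*s - 3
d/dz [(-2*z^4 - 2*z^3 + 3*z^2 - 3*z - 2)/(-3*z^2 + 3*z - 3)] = (4*z^5 - 4*z^4 + 4*z^3 + 6*z^2 - 10*z + 5)/(3*(z^4 - 2*z^3 + 3*z^2 - 2*z + 1))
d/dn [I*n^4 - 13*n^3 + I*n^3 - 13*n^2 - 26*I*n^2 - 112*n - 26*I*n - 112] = 4*I*n^3 + n^2*(-39 + 3*I) + n*(-26 - 52*I) - 112 - 26*I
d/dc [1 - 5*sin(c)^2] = -5*sin(2*c)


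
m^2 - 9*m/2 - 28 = (m - 8)*(m + 7/2)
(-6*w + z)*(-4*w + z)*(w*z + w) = 24*w^3*z + 24*w^3 - 10*w^2*z^2 - 10*w^2*z + w*z^3 + w*z^2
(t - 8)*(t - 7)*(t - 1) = t^3 - 16*t^2 + 71*t - 56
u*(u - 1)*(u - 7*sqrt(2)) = u^3 - 7*sqrt(2)*u^2 - u^2 + 7*sqrt(2)*u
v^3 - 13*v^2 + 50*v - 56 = (v - 7)*(v - 4)*(v - 2)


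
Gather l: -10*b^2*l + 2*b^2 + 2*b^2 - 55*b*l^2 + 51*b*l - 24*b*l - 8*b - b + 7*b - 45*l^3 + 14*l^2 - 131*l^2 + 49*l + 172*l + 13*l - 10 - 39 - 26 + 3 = 4*b^2 - 2*b - 45*l^3 + l^2*(-55*b - 117) + l*(-10*b^2 + 27*b + 234) - 72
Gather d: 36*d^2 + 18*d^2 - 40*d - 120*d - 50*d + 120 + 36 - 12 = 54*d^2 - 210*d + 144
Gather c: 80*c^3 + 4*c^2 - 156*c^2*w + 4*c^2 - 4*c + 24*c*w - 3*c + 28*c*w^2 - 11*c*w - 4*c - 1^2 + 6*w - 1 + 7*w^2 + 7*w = 80*c^3 + c^2*(8 - 156*w) + c*(28*w^2 + 13*w - 11) + 7*w^2 + 13*w - 2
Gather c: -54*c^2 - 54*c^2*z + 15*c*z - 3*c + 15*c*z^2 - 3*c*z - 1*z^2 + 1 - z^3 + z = c^2*(-54*z - 54) + c*(15*z^2 + 12*z - 3) - z^3 - z^2 + z + 1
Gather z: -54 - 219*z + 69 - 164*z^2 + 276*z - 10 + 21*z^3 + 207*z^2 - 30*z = 21*z^3 + 43*z^2 + 27*z + 5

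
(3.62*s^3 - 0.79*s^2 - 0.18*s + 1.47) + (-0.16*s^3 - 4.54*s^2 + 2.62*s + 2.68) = 3.46*s^3 - 5.33*s^2 + 2.44*s + 4.15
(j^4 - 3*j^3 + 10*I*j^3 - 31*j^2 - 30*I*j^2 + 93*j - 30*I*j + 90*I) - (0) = j^4 - 3*j^3 + 10*I*j^3 - 31*j^2 - 30*I*j^2 + 93*j - 30*I*j + 90*I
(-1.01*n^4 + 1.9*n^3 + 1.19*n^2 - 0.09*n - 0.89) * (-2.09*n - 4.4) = 2.1109*n^5 + 0.473000000000001*n^4 - 10.8471*n^3 - 5.0479*n^2 + 2.2561*n + 3.916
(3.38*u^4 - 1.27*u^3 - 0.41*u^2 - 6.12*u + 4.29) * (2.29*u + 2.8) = 7.7402*u^5 + 6.5557*u^4 - 4.4949*u^3 - 15.1628*u^2 - 7.3119*u + 12.012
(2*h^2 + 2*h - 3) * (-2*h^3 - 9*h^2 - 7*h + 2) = -4*h^5 - 22*h^4 - 26*h^3 + 17*h^2 + 25*h - 6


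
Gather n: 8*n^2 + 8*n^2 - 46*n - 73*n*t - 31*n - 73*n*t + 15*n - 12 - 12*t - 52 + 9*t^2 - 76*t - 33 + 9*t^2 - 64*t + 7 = 16*n^2 + n*(-146*t - 62) + 18*t^2 - 152*t - 90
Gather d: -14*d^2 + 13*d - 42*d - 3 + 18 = -14*d^2 - 29*d + 15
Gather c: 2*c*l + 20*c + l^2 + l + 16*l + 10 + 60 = c*(2*l + 20) + l^2 + 17*l + 70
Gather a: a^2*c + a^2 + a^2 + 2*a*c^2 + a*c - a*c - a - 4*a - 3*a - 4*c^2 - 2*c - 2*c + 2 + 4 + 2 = a^2*(c + 2) + a*(2*c^2 - 8) - 4*c^2 - 4*c + 8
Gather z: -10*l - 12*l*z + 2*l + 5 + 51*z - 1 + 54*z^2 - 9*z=-8*l + 54*z^2 + z*(42 - 12*l) + 4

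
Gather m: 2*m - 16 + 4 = 2*m - 12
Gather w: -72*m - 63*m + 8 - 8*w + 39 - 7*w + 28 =-135*m - 15*w + 75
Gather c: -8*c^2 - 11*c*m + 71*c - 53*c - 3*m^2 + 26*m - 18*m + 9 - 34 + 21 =-8*c^2 + c*(18 - 11*m) - 3*m^2 + 8*m - 4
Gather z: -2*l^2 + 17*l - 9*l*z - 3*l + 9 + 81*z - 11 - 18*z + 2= -2*l^2 + 14*l + z*(63 - 9*l)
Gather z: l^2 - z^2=l^2 - z^2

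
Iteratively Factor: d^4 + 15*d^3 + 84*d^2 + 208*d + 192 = (d + 4)*(d^3 + 11*d^2 + 40*d + 48) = (d + 4)^2*(d^2 + 7*d + 12) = (d + 4)^3*(d + 3)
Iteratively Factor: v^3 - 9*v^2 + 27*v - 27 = (v - 3)*(v^2 - 6*v + 9) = (v - 3)^2*(v - 3)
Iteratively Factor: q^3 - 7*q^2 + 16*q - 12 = (q - 2)*(q^2 - 5*q + 6) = (q - 2)^2*(q - 3)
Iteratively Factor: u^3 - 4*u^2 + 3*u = (u - 1)*(u^2 - 3*u) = (u - 3)*(u - 1)*(u)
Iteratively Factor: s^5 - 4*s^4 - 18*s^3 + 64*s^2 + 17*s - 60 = (s + 4)*(s^4 - 8*s^3 + 14*s^2 + 8*s - 15) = (s + 1)*(s + 4)*(s^3 - 9*s^2 + 23*s - 15) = (s - 3)*(s + 1)*(s + 4)*(s^2 - 6*s + 5) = (s - 3)*(s - 1)*(s + 1)*(s + 4)*(s - 5)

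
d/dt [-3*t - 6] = -3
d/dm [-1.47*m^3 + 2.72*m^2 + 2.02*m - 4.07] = -4.41*m^2 + 5.44*m + 2.02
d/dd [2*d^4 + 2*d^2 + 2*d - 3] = 8*d^3 + 4*d + 2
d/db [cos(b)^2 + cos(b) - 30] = -sin(b) - sin(2*b)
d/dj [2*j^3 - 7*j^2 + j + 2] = 6*j^2 - 14*j + 1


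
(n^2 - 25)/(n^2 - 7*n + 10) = (n + 5)/(n - 2)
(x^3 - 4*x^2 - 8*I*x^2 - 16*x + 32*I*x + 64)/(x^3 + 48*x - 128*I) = (x - 4)/(x + 8*I)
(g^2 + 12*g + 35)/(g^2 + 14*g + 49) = (g + 5)/(g + 7)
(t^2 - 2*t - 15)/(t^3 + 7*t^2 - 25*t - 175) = (t + 3)/(t^2 + 12*t + 35)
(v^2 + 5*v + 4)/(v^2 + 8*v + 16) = (v + 1)/(v + 4)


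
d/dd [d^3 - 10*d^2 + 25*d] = 3*d^2 - 20*d + 25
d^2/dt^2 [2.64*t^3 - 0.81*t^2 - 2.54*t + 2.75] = 15.84*t - 1.62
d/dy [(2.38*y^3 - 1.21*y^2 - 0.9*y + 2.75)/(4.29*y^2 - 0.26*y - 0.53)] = (10.2102*y^4 - 1.2376*y^3 + 0.391400000000001*y^2 - 22.3124*y + 1.192)/(18.4041*y^4 - 2.2308*y^3 - 4.4798*y^2 + 0.2756*y + 0.2809)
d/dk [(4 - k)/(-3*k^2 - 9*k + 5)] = (-3*k^2 + 24*k + 31)/(9*k^4 + 54*k^3 + 51*k^2 - 90*k + 25)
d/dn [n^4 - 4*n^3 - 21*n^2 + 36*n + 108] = 4*n^3 - 12*n^2 - 42*n + 36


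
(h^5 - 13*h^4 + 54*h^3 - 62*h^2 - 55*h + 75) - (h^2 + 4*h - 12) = h^5 - 13*h^4 + 54*h^3 - 63*h^2 - 59*h + 87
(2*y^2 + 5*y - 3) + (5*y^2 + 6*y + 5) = 7*y^2 + 11*y + 2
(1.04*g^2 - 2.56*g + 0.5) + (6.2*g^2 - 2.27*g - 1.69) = 7.24*g^2 - 4.83*g - 1.19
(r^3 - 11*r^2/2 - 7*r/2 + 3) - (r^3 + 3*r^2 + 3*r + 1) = -17*r^2/2 - 13*r/2 + 2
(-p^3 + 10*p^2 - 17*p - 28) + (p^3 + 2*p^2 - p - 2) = 12*p^2 - 18*p - 30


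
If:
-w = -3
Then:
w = 3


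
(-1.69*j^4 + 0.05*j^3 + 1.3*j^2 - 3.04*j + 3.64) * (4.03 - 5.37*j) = 9.0753*j^5 - 7.0792*j^4 - 6.7795*j^3 + 21.5638*j^2 - 31.798*j + 14.6692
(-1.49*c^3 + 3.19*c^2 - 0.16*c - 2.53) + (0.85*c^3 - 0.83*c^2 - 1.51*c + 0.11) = -0.64*c^3 + 2.36*c^2 - 1.67*c - 2.42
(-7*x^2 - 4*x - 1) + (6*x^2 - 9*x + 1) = -x^2 - 13*x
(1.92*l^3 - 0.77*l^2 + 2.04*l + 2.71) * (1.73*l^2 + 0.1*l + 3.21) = 3.3216*l^5 - 1.1401*l^4 + 9.6154*l^3 + 2.4206*l^2 + 6.8194*l + 8.6991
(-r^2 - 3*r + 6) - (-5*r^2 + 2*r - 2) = 4*r^2 - 5*r + 8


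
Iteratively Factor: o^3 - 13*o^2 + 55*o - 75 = (o - 5)*(o^2 - 8*o + 15) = (o - 5)^2*(o - 3)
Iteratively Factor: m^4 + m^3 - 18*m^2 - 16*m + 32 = (m - 1)*(m^3 + 2*m^2 - 16*m - 32) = (m - 1)*(m + 4)*(m^2 - 2*m - 8) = (m - 1)*(m + 2)*(m + 4)*(m - 4)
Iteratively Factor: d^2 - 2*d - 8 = (d + 2)*(d - 4)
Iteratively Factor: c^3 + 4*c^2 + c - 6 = (c + 3)*(c^2 + c - 2) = (c + 2)*(c + 3)*(c - 1)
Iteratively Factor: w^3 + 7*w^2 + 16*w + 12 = (w + 2)*(w^2 + 5*w + 6) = (w + 2)*(w + 3)*(w + 2)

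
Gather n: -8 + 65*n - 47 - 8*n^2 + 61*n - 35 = -8*n^2 + 126*n - 90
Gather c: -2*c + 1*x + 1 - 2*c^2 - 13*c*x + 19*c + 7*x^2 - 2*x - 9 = -2*c^2 + c*(17 - 13*x) + 7*x^2 - x - 8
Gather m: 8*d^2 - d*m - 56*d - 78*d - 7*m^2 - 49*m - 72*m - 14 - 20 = 8*d^2 - 134*d - 7*m^2 + m*(-d - 121) - 34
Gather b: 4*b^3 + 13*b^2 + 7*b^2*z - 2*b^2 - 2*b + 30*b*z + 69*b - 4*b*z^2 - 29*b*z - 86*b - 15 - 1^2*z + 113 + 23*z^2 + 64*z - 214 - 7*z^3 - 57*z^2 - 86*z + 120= 4*b^3 + b^2*(7*z + 11) + b*(-4*z^2 + z - 19) - 7*z^3 - 34*z^2 - 23*z + 4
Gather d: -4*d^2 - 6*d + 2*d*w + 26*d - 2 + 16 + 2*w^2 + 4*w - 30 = -4*d^2 + d*(2*w + 20) + 2*w^2 + 4*w - 16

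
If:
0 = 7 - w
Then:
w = 7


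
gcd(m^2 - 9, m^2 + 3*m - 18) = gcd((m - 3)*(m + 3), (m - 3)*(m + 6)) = m - 3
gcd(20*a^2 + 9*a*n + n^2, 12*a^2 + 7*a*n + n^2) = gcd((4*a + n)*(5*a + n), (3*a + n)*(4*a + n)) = 4*a + n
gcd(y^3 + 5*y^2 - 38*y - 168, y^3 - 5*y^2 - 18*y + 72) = y^2 - 2*y - 24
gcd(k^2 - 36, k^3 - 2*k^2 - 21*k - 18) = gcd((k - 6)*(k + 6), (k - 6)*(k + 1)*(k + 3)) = k - 6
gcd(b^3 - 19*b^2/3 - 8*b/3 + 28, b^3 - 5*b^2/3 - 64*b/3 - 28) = b^2 - 4*b - 12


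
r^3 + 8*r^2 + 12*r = r*(r + 2)*(r + 6)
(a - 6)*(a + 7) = a^2 + a - 42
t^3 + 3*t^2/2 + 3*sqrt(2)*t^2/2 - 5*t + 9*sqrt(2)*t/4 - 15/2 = (t + 3/2)*(t - sqrt(2))*(t + 5*sqrt(2)/2)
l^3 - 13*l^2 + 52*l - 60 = (l - 6)*(l - 5)*(l - 2)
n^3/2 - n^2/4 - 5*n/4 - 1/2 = (n/2 + 1/4)*(n - 2)*(n + 1)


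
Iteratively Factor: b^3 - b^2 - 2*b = (b)*(b^2 - b - 2) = b*(b - 2)*(b + 1)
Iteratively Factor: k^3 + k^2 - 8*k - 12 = (k + 2)*(k^2 - k - 6) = (k - 3)*(k + 2)*(k + 2)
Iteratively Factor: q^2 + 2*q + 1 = (q + 1)*(q + 1)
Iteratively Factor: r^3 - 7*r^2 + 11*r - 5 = (r - 5)*(r^2 - 2*r + 1) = (r - 5)*(r - 1)*(r - 1)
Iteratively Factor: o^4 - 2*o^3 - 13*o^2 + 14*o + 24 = (o + 1)*(o^3 - 3*o^2 - 10*o + 24) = (o - 2)*(o + 1)*(o^2 - o - 12) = (o - 2)*(o + 1)*(o + 3)*(o - 4)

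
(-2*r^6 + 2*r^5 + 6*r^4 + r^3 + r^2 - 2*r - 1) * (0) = 0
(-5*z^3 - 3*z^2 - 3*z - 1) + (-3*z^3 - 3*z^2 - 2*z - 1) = -8*z^3 - 6*z^2 - 5*z - 2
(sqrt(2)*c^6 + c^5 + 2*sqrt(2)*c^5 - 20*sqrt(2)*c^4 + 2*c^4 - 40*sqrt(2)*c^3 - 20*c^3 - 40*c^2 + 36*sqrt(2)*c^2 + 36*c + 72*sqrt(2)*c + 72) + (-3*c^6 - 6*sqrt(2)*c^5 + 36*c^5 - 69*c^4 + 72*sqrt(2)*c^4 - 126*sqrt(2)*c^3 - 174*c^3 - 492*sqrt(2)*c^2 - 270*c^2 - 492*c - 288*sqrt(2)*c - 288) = -3*c^6 + sqrt(2)*c^6 - 4*sqrt(2)*c^5 + 37*c^5 - 67*c^4 + 52*sqrt(2)*c^4 - 166*sqrt(2)*c^3 - 194*c^3 - 456*sqrt(2)*c^2 - 310*c^2 - 456*c - 216*sqrt(2)*c - 216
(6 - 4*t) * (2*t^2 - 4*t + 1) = -8*t^3 + 28*t^2 - 28*t + 6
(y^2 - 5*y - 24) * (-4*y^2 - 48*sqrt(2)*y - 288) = -4*y^4 - 48*sqrt(2)*y^3 + 20*y^3 - 192*y^2 + 240*sqrt(2)*y^2 + 1440*y + 1152*sqrt(2)*y + 6912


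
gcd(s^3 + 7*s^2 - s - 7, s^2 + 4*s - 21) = s + 7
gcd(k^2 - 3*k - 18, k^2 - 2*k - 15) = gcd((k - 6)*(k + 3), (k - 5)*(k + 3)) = k + 3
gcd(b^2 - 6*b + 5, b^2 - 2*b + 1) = b - 1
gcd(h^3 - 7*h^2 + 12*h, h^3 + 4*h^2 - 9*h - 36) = h - 3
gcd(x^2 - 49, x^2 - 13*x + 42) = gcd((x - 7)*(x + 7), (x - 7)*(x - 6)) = x - 7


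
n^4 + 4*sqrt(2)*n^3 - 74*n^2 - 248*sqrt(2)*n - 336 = (n - 6*sqrt(2))*(n + sqrt(2))*(n + 2*sqrt(2))*(n + 7*sqrt(2))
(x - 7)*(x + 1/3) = x^2 - 20*x/3 - 7/3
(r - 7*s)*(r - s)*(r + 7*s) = r^3 - r^2*s - 49*r*s^2 + 49*s^3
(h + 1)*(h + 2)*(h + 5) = h^3 + 8*h^2 + 17*h + 10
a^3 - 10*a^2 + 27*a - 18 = (a - 6)*(a - 3)*(a - 1)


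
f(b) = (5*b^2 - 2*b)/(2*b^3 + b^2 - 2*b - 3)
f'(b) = (10*b - 2)/(2*b^3 + b^2 - 2*b - 3) + (5*b^2 - 2*b)*(-6*b^2 - 2*b + 2)/(2*b^3 + b^2 - 2*b - 3)^2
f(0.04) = 0.02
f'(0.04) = 0.51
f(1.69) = 1.78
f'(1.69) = -2.94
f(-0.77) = -2.53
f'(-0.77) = 5.42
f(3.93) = 0.55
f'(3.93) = -0.13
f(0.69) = -0.31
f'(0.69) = -1.72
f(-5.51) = -0.55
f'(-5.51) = -0.12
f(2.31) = 0.99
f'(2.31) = -0.58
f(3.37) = 0.64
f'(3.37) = -0.19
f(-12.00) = -0.23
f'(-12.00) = -0.02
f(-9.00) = -0.31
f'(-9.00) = -0.04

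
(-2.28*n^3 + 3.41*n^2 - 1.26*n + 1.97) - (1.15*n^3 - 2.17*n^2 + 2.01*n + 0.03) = -3.43*n^3 + 5.58*n^2 - 3.27*n + 1.94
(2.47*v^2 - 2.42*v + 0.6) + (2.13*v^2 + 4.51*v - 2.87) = 4.6*v^2 + 2.09*v - 2.27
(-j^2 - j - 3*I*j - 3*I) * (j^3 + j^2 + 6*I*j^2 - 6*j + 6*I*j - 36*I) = -j^5 - 2*j^4 - 9*I*j^4 + 23*j^3 - 18*I*j^3 + 42*j^2 + 45*I*j^2 - 90*j + 54*I*j - 108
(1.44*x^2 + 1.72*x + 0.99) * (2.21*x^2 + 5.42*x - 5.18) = 3.1824*x^4 + 11.606*x^3 + 4.0511*x^2 - 3.5438*x - 5.1282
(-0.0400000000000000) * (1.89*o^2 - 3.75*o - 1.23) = -0.0756*o^2 + 0.15*o + 0.0492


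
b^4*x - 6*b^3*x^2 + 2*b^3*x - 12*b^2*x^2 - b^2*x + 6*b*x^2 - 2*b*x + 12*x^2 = (b - 1)*(b + 2)*(b - 6*x)*(b*x + x)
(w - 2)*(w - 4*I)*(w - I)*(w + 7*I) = w^4 - 2*w^3 + 2*I*w^3 + 31*w^2 - 4*I*w^2 - 62*w - 28*I*w + 56*I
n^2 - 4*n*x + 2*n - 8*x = (n + 2)*(n - 4*x)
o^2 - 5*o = o*(o - 5)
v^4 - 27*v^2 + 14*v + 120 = (v - 4)*(v - 3)*(v + 2)*(v + 5)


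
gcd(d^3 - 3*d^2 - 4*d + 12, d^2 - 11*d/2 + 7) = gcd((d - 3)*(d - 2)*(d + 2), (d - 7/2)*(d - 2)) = d - 2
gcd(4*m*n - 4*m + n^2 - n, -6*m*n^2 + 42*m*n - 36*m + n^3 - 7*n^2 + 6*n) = n - 1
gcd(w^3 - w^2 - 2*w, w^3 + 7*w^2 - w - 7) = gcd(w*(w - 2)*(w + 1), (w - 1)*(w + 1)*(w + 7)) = w + 1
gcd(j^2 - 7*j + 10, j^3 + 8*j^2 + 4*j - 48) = j - 2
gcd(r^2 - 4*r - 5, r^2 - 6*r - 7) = r + 1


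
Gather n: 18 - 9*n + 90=108 - 9*n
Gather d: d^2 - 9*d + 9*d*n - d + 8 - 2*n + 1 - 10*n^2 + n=d^2 + d*(9*n - 10) - 10*n^2 - n + 9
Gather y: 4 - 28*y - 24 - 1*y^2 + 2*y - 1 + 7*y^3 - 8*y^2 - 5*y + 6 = 7*y^3 - 9*y^2 - 31*y - 15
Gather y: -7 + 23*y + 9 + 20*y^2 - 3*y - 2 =20*y^2 + 20*y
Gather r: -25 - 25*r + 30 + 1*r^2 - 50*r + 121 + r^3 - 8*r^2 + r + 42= r^3 - 7*r^2 - 74*r + 168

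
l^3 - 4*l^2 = l^2*(l - 4)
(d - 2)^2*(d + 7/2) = d^3 - d^2/2 - 10*d + 14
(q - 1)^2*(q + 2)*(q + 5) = q^4 + 5*q^3 - 3*q^2 - 13*q + 10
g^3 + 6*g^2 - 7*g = g*(g - 1)*(g + 7)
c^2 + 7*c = c*(c + 7)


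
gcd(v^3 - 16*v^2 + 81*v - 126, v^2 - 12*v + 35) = v - 7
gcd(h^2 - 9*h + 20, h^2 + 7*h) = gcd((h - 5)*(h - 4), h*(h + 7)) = 1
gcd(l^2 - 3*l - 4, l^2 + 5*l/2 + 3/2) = l + 1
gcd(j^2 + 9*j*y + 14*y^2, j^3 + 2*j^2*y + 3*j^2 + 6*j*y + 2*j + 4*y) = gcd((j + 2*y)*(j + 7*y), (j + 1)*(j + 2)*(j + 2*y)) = j + 2*y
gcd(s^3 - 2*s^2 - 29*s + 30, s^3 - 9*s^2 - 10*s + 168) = s - 6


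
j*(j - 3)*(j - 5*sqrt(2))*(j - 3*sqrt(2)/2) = j^4 - 13*sqrt(2)*j^3/2 - 3*j^3 + 15*j^2 + 39*sqrt(2)*j^2/2 - 45*j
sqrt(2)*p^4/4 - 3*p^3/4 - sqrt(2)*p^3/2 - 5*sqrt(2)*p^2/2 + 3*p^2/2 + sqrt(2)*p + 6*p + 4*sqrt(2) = (p/2 + 1)*(p - 4)*(p - 2*sqrt(2))*(sqrt(2)*p/2 + 1/2)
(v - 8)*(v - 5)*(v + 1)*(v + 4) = v^4 - 8*v^3 - 21*v^2 + 148*v + 160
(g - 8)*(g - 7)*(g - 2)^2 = g^4 - 19*g^3 + 120*g^2 - 284*g + 224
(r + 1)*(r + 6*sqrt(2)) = r^2 + r + 6*sqrt(2)*r + 6*sqrt(2)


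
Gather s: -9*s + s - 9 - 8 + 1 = -8*s - 16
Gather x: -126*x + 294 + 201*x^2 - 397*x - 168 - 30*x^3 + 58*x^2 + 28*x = -30*x^3 + 259*x^2 - 495*x + 126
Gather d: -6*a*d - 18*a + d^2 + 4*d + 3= -18*a + d^2 + d*(4 - 6*a) + 3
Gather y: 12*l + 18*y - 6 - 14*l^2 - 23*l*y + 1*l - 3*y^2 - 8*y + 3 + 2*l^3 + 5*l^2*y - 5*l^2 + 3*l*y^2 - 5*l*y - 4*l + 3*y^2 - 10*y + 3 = 2*l^3 - 19*l^2 + 3*l*y^2 + 9*l + y*(5*l^2 - 28*l)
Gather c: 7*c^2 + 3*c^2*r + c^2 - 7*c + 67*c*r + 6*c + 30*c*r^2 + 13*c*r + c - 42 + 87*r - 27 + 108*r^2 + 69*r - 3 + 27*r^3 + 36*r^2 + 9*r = c^2*(3*r + 8) + c*(30*r^2 + 80*r) + 27*r^3 + 144*r^2 + 165*r - 72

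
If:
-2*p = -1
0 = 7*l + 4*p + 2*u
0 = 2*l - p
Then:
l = 1/4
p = 1/2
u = -15/8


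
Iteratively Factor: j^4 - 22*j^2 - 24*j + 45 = (j - 1)*(j^3 + j^2 - 21*j - 45) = (j - 1)*(j + 3)*(j^2 - 2*j - 15) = (j - 1)*(j + 3)^2*(j - 5)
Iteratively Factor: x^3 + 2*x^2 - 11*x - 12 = (x + 1)*(x^2 + x - 12) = (x + 1)*(x + 4)*(x - 3)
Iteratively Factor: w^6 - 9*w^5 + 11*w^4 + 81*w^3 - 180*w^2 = (w - 4)*(w^5 - 5*w^4 - 9*w^3 + 45*w^2) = w*(w - 4)*(w^4 - 5*w^3 - 9*w^2 + 45*w) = w*(w - 5)*(w - 4)*(w^3 - 9*w) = w*(w - 5)*(w - 4)*(w - 3)*(w^2 + 3*w) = w^2*(w - 5)*(w - 4)*(w - 3)*(w + 3)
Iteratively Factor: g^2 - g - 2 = (g - 2)*(g + 1)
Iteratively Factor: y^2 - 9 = (y + 3)*(y - 3)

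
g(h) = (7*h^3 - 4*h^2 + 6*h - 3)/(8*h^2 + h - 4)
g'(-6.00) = 0.83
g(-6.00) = -6.10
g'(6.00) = 0.85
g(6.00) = 4.83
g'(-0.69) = -171.09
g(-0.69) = 12.87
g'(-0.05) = -1.56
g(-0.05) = 0.82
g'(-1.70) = -0.50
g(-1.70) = -3.40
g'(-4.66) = 0.79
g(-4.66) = -5.01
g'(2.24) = 0.71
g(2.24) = 1.80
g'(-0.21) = -2.95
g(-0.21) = 1.17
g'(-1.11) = -9.39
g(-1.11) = -5.09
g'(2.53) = 0.74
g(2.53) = 2.01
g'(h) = (-16*h - 1)*(7*h^3 - 4*h^2 + 6*h - 3)/(8*h^2 + h - 4)^2 + (21*h^2 - 8*h + 6)/(8*h^2 + h - 4)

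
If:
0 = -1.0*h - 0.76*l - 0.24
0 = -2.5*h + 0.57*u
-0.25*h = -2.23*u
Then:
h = 0.00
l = -0.32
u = 0.00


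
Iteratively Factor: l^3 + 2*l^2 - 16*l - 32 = (l + 2)*(l^2 - 16) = (l - 4)*(l + 2)*(l + 4)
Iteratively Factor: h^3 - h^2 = (h)*(h^2 - h) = h*(h - 1)*(h)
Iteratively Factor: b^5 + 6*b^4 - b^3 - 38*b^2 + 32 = (b - 2)*(b^4 + 8*b^3 + 15*b^2 - 8*b - 16) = (b - 2)*(b - 1)*(b^3 + 9*b^2 + 24*b + 16) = (b - 2)*(b - 1)*(b + 4)*(b^2 + 5*b + 4) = (b - 2)*(b - 1)*(b + 4)^2*(b + 1)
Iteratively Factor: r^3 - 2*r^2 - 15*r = (r)*(r^2 - 2*r - 15) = r*(r - 5)*(r + 3)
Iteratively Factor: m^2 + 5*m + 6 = (m + 3)*(m + 2)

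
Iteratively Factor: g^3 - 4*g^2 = (g - 4)*(g^2) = g*(g - 4)*(g)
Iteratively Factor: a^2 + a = (a + 1)*(a)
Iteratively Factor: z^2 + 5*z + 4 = (z + 1)*(z + 4)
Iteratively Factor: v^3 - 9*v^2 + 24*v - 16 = (v - 4)*(v^2 - 5*v + 4) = (v - 4)^2*(v - 1)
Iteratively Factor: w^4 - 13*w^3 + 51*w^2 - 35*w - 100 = (w - 4)*(w^3 - 9*w^2 + 15*w + 25) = (w - 5)*(w - 4)*(w^2 - 4*w - 5) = (w - 5)^2*(w - 4)*(w + 1)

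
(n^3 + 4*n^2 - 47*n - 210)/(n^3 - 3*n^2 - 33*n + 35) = (n + 6)/(n - 1)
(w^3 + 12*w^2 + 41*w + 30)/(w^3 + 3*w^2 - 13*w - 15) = (w + 6)/(w - 3)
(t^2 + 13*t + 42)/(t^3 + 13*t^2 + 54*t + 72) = (t + 7)/(t^2 + 7*t + 12)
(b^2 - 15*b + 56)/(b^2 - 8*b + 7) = (b - 8)/(b - 1)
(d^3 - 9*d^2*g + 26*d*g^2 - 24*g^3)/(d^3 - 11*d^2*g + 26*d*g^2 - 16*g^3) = (d^2 - 7*d*g + 12*g^2)/(d^2 - 9*d*g + 8*g^2)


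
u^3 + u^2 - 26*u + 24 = (u - 4)*(u - 1)*(u + 6)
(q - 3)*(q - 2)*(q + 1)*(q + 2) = q^4 - 2*q^3 - 7*q^2 + 8*q + 12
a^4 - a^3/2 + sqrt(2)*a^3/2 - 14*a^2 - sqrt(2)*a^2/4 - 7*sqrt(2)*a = a*(a - 4)*(a + 7/2)*(a + sqrt(2)/2)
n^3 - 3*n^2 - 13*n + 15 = (n - 5)*(n - 1)*(n + 3)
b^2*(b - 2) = b^3 - 2*b^2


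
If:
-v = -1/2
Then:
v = 1/2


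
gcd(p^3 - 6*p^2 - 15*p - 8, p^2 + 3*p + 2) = p + 1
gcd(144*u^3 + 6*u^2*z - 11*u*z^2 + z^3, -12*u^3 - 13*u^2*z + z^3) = 3*u + z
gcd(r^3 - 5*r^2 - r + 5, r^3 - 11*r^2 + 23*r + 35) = r^2 - 4*r - 5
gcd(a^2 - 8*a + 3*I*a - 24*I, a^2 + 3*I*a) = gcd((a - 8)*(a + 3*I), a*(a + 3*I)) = a + 3*I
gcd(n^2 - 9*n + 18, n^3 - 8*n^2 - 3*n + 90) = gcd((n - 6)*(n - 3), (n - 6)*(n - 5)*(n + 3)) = n - 6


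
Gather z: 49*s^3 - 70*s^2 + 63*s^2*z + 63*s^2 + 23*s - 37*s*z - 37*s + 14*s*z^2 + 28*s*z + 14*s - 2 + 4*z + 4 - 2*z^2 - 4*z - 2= 49*s^3 - 7*s^2 + z^2*(14*s - 2) + z*(63*s^2 - 9*s)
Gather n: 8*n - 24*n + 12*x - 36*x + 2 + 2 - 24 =-16*n - 24*x - 20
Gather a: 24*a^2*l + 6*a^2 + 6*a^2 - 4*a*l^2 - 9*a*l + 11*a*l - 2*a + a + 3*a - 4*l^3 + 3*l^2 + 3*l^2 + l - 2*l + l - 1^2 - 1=a^2*(24*l + 12) + a*(-4*l^2 + 2*l + 2) - 4*l^3 + 6*l^2 - 2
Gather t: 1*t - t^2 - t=-t^2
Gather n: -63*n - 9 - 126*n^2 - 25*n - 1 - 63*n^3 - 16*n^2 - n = -63*n^3 - 142*n^2 - 89*n - 10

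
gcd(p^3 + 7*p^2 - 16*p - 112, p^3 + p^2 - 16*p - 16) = p^2 - 16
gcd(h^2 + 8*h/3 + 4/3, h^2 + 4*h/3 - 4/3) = h + 2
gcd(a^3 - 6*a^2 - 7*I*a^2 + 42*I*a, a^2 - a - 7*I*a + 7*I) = a - 7*I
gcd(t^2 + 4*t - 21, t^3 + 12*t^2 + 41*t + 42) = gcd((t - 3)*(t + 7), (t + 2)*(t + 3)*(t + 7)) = t + 7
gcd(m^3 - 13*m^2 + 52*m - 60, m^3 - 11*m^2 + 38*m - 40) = m^2 - 7*m + 10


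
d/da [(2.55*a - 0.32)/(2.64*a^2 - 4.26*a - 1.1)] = (-6.732*a^2 + 1.6896*a - 4.1682)/(6.9696*a^4 - 22.4928*a^3 + 12.3396*a^2 + 9.372*a + 1.21)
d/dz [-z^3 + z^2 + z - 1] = -3*z^2 + 2*z + 1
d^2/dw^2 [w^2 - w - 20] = 2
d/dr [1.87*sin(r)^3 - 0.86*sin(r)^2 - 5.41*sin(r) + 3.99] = (5.61*sin(r)^2 - 1.72*sin(r) - 5.41)*cos(r)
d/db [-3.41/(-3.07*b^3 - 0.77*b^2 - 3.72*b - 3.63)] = (-31.4061*b^2 - 5.2514*b - 12.6852)/(3.07*b^3 + 0.77*b^2 + 3.72*b + 3.63)^2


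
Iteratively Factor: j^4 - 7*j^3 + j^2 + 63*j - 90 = (j + 3)*(j^3 - 10*j^2 + 31*j - 30) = (j - 2)*(j + 3)*(j^2 - 8*j + 15) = (j - 3)*(j - 2)*(j + 3)*(j - 5)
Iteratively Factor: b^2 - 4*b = (b - 4)*(b)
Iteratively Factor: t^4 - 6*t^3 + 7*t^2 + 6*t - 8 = (t - 4)*(t^3 - 2*t^2 - t + 2) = (t - 4)*(t - 2)*(t^2 - 1) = (t - 4)*(t - 2)*(t - 1)*(t + 1)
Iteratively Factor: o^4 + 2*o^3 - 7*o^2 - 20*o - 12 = (o + 2)*(o^3 - 7*o - 6) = (o + 1)*(o + 2)*(o^2 - o - 6) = (o + 1)*(o + 2)^2*(o - 3)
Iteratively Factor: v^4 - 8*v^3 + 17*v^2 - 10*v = (v - 2)*(v^3 - 6*v^2 + 5*v) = (v - 2)*(v - 1)*(v^2 - 5*v) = v*(v - 2)*(v - 1)*(v - 5)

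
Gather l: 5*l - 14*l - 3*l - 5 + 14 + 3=12 - 12*l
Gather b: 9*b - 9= 9*b - 9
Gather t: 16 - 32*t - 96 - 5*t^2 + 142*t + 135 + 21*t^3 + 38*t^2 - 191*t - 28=21*t^3 + 33*t^2 - 81*t + 27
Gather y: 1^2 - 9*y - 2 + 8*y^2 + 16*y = 8*y^2 + 7*y - 1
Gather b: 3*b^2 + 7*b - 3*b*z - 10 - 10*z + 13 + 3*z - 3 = 3*b^2 + b*(7 - 3*z) - 7*z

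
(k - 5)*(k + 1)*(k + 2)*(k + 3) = k^4 + k^3 - 19*k^2 - 49*k - 30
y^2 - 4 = (y - 2)*(y + 2)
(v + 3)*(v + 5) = v^2 + 8*v + 15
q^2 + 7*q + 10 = (q + 2)*(q + 5)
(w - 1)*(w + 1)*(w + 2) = w^3 + 2*w^2 - w - 2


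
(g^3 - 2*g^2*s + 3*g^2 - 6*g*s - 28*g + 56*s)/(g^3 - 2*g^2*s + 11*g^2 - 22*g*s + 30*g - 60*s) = (g^2 + 3*g - 28)/(g^2 + 11*g + 30)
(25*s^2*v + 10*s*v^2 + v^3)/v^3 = 25*s^2/v^2 + 10*s/v + 1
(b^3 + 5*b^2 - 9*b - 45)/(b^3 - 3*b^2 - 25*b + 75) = (b + 3)/(b - 5)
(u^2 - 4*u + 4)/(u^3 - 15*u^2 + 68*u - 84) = (u - 2)/(u^2 - 13*u + 42)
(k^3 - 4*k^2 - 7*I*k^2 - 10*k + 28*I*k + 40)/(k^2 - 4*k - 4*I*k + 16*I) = (k^2 - 7*I*k - 10)/(k - 4*I)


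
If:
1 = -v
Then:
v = -1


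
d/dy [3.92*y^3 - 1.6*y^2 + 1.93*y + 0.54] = 11.76*y^2 - 3.2*y + 1.93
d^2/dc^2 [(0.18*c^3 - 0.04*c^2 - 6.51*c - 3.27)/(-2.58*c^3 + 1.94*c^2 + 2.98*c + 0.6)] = (3.5527136788005e-15*c^7 - 1.26936000000001*c^6 + 251.695512*c^5 + 64.19556*c^4 - 115.140544*c^3 + 41.7147840000001*c^2 + 97.944264*c + 27.214296)/(17.173512*c^9 - 38.740248*c^8 - 30.377952*c^7 + 70.210072*c^6 + 53.106432*c^5 - 30.780168*c^4 - 44.489512*c^3 - 18.07992*c^2 - 3.2184*c - 0.216)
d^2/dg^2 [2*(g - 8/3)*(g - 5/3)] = 4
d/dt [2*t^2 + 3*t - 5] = 4*t + 3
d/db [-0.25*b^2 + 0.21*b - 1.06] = 0.21 - 0.5*b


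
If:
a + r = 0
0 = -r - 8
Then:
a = 8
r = -8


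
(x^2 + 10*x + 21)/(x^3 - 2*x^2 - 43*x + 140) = (x + 3)/(x^2 - 9*x + 20)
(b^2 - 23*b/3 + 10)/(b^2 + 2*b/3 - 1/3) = (3*b^2 - 23*b + 30)/(3*b^2 + 2*b - 1)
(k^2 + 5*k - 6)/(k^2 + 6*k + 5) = (k^2 + 5*k - 6)/(k^2 + 6*k + 5)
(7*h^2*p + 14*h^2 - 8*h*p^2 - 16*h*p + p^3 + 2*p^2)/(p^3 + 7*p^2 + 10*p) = (7*h^2 - 8*h*p + p^2)/(p*(p + 5))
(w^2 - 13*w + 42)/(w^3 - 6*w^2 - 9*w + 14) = (w - 6)/(w^2 + w - 2)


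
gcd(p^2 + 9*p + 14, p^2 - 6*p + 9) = 1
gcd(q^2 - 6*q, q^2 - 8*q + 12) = q - 6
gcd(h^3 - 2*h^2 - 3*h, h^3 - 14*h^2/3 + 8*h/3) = h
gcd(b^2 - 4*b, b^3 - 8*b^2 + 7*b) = b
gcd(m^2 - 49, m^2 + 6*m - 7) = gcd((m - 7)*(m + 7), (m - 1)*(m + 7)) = m + 7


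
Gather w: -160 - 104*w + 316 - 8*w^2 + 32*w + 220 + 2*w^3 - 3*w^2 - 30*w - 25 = 2*w^3 - 11*w^2 - 102*w + 351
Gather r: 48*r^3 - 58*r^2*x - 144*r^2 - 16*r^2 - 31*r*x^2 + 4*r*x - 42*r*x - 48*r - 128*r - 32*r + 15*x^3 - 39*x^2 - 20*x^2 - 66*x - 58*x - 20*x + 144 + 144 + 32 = 48*r^3 + r^2*(-58*x - 160) + r*(-31*x^2 - 38*x - 208) + 15*x^3 - 59*x^2 - 144*x + 320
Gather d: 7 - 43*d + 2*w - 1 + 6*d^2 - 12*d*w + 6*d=6*d^2 + d*(-12*w - 37) + 2*w + 6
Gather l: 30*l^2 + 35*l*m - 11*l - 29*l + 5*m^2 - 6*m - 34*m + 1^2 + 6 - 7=30*l^2 + l*(35*m - 40) + 5*m^2 - 40*m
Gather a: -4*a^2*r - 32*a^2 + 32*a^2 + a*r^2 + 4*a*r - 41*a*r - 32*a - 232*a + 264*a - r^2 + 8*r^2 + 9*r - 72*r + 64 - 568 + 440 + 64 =-4*a^2*r + a*(r^2 - 37*r) + 7*r^2 - 63*r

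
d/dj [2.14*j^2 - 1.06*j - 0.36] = 4.28*j - 1.06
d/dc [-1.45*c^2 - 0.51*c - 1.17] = -2.9*c - 0.51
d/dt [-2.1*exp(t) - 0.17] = -2.1*exp(t)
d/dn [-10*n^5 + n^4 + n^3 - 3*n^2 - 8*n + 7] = -50*n^4 + 4*n^3 + 3*n^2 - 6*n - 8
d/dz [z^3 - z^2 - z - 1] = 3*z^2 - 2*z - 1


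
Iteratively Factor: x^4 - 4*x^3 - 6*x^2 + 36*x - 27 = (x - 3)*(x^3 - x^2 - 9*x + 9) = (x - 3)*(x - 1)*(x^2 - 9) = (x - 3)*(x - 1)*(x + 3)*(x - 3)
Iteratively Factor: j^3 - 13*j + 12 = (j - 3)*(j^2 + 3*j - 4) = (j - 3)*(j - 1)*(j + 4)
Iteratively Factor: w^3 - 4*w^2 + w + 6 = (w - 2)*(w^2 - 2*w - 3) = (w - 3)*(w - 2)*(w + 1)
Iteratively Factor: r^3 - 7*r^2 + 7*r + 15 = (r + 1)*(r^2 - 8*r + 15) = (r - 5)*(r + 1)*(r - 3)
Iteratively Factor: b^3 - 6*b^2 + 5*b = (b - 5)*(b^2 - b) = (b - 5)*(b - 1)*(b)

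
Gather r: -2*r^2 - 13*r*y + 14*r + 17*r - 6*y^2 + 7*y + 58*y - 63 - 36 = -2*r^2 + r*(31 - 13*y) - 6*y^2 + 65*y - 99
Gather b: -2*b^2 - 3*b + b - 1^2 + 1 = -2*b^2 - 2*b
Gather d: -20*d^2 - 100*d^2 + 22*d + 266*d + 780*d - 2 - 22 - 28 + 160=-120*d^2 + 1068*d + 108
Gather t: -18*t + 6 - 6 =-18*t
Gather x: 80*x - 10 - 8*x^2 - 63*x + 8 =-8*x^2 + 17*x - 2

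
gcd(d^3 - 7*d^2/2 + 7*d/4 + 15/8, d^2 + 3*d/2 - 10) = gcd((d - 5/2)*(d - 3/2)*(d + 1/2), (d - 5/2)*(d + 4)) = d - 5/2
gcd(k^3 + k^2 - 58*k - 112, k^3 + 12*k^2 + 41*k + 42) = k^2 + 9*k + 14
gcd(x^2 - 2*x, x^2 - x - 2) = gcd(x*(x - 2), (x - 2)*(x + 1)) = x - 2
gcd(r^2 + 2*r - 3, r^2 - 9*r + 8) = r - 1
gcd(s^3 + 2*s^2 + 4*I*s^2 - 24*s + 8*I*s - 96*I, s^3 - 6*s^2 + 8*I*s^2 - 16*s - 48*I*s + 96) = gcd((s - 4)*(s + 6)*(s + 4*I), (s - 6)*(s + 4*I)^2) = s + 4*I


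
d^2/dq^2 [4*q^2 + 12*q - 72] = 8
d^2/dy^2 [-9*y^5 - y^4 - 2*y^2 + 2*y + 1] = -180*y^3 - 12*y^2 - 4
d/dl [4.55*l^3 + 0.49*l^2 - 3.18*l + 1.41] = 13.65*l^2 + 0.98*l - 3.18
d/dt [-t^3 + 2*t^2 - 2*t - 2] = -3*t^2 + 4*t - 2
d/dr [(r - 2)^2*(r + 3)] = (r - 2)*(3*r + 4)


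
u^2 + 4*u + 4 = (u + 2)^2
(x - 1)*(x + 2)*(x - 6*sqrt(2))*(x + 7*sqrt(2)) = x^4 + x^3 + sqrt(2)*x^3 - 86*x^2 + sqrt(2)*x^2 - 84*x - 2*sqrt(2)*x + 168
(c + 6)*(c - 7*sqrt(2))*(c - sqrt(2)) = c^3 - 8*sqrt(2)*c^2 + 6*c^2 - 48*sqrt(2)*c + 14*c + 84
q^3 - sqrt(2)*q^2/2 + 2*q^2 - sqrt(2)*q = q*(q + 2)*(q - sqrt(2)/2)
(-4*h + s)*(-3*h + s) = 12*h^2 - 7*h*s + s^2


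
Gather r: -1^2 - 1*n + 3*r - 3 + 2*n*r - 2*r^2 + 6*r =-n - 2*r^2 + r*(2*n + 9) - 4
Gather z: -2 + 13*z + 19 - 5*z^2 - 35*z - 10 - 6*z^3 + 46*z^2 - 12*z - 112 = -6*z^3 + 41*z^2 - 34*z - 105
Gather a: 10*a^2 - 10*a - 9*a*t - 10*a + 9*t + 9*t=10*a^2 + a*(-9*t - 20) + 18*t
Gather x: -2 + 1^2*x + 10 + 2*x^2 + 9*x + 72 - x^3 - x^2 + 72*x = -x^3 + x^2 + 82*x + 80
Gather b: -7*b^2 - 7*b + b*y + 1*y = -7*b^2 + b*(y - 7) + y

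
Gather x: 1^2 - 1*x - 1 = -x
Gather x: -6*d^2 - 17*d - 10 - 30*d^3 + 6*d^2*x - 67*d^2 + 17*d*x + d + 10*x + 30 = -30*d^3 - 73*d^2 - 16*d + x*(6*d^2 + 17*d + 10) + 20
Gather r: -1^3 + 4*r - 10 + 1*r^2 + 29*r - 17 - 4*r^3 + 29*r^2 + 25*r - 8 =-4*r^3 + 30*r^2 + 58*r - 36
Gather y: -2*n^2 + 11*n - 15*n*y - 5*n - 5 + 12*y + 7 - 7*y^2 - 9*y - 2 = -2*n^2 + 6*n - 7*y^2 + y*(3 - 15*n)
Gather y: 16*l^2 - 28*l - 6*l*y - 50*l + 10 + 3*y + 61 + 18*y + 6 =16*l^2 - 78*l + y*(21 - 6*l) + 77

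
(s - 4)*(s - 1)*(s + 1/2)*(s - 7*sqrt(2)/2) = s^4 - 7*sqrt(2)*s^3/2 - 9*s^3/2 + 3*s^2/2 + 63*sqrt(2)*s^2/4 - 21*sqrt(2)*s/4 + 2*s - 7*sqrt(2)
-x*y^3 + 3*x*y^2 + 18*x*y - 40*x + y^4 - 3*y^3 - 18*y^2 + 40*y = (-x + y)*(y - 5)*(y - 2)*(y + 4)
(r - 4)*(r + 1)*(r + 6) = r^3 + 3*r^2 - 22*r - 24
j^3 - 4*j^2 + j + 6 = (j - 3)*(j - 2)*(j + 1)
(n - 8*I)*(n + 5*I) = n^2 - 3*I*n + 40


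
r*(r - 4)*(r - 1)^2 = r^4 - 6*r^3 + 9*r^2 - 4*r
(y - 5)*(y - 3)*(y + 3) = y^3 - 5*y^2 - 9*y + 45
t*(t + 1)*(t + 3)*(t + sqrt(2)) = t^4 + sqrt(2)*t^3 + 4*t^3 + 3*t^2 + 4*sqrt(2)*t^2 + 3*sqrt(2)*t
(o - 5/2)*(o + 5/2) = o^2 - 25/4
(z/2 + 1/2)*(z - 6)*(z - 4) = z^3/2 - 9*z^2/2 + 7*z + 12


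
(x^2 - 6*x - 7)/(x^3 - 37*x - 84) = (x + 1)/(x^2 + 7*x + 12)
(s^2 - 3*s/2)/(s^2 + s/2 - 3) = s/(s + 2)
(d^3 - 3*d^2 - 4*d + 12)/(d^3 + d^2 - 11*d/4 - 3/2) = 4*(d^2 - 5*d + 6)/(4*d^2 - 4*d - 3)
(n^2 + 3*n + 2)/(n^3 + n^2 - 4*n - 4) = 1/(n - 2)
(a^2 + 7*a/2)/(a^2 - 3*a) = (a + 7/2)/(a - 3)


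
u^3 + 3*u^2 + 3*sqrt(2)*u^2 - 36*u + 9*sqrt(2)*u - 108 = (u + 3)*(u - 3*sqrt(2))*(u + 6*sqrt(2))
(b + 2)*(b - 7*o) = b^2 - 7*b*o + 2*b - 14*o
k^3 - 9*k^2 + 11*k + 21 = (k - 7)*(k - 3)*(k + 1)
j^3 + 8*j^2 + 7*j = j*(j + 1)*(j + 7)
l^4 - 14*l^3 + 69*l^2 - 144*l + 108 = (l - 6)*(l - 3)^2*(l - 2)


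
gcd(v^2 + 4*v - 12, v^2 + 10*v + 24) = v + 6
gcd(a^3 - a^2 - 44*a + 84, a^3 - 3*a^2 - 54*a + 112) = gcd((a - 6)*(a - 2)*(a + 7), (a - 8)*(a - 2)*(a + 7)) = a^2 + 5*a - 14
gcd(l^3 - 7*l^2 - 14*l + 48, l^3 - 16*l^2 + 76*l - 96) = l^2 - 10*l + 16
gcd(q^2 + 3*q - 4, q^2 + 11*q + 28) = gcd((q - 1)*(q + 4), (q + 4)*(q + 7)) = q + 4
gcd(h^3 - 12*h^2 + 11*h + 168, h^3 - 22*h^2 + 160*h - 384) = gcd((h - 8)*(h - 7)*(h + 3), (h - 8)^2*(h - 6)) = h - 8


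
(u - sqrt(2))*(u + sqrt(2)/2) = u^2 - sqrt(2)*u/2 - 1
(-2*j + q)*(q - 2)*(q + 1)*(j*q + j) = -2*j^2*q^3 + 6*j^2*q + 4*j^2 + j*q^4 - 3*j*q^2 - 2*j*q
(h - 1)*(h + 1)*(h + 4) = h^3 + 4*h^2 - h - 4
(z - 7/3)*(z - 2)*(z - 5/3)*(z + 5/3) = z^4 - 13*z^3/3 + 17*z^2/9 + 325*z/27 - 350/27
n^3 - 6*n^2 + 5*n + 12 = (n - 4)*(n - 3)*(n + 1)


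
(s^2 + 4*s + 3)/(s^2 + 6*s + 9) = (s + 1)/(s + 3)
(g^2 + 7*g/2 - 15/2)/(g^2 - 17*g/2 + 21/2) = (g + 5)/(g - 7)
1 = 1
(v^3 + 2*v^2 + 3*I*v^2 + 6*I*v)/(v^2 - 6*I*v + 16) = v*(v^2 + v*(2 + 3*I) + 6*I)/(v^2 - 6*I*v + 16)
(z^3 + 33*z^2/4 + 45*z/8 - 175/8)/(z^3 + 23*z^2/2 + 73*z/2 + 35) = (z - 5/4)/(z + 2)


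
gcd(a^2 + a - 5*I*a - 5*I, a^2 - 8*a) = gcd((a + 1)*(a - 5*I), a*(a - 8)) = 1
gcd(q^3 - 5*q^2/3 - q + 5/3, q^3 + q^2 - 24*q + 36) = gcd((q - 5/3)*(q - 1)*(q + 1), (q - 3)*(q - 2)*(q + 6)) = 1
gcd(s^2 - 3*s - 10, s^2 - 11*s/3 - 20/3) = s - 5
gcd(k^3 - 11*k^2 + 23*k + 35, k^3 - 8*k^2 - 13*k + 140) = k^2 - 12*k + 35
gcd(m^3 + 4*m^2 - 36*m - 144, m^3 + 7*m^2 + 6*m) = m + 6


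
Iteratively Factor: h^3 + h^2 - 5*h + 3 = (h - 1)*(h^2 + 2*h - 3) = (h - 1)^2*(h + 3)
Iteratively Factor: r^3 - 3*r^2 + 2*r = (r - 1)*(r^2 - 2*r) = (r - 2)*(r - 1)*(r)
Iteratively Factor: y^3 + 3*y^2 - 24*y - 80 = (y - 5)*(y^2 + 8*y + 16) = (y - 5)*(y + 4)*(y + 4)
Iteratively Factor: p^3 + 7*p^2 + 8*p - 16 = (p - 1)*(p^2 + 8*p + 16) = (p - 1)*(p + 4)*(p + 4)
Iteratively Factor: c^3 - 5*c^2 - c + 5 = (c - 5)*(c^2 - 1) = (c - 5)*(c + 1)*(c - 1)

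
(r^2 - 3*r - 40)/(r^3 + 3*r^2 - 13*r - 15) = (r - 8)/(r^2 - 2*r - 3)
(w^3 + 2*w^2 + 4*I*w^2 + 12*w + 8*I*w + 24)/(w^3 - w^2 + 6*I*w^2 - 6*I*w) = (w^2 + 2*w*(1 - I) - 4*I)/(w*(w - 1))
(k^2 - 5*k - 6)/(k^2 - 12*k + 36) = (k + 1)/(k - 6)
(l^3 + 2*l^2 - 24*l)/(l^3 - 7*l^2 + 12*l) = (l + 6)/(l - 3)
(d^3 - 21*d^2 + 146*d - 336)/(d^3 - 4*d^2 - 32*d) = (d^2 - 13*d + 42)/(d*(d + 4))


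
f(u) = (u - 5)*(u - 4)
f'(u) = 2*u - 9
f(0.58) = 15.12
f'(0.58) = -7.84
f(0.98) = 12.14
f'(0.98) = -7.04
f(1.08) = 11.45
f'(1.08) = -6.84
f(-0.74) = 27.21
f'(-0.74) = -10.48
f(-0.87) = 28.59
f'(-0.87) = -10.74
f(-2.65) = 50.87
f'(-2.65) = -14.30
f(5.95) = 1.85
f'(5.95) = 2.90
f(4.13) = -0.11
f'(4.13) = -0.74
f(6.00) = 2.00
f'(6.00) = 3.00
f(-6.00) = 110.00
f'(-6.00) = -21.00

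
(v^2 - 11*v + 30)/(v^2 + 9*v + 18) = (v^2 - 11*v + 30)/(v^2 + 9*v + 18)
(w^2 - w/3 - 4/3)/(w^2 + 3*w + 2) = (w - 4/3)/(w + 2)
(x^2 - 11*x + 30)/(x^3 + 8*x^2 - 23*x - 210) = (x - 6)/(x^2 + 13*x + 42)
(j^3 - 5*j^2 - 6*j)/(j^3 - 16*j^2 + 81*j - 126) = j*(j + 1)/(j^2 - 10*j + 21)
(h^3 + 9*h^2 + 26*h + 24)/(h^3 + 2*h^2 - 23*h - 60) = (h + 2)/(h - 5)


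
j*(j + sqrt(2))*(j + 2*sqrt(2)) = j^3 + 3*sqrt(2)*j^2 + 4*j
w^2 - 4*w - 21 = (w - 7)*(w + 3)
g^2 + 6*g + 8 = (g + 2)*(g + 4)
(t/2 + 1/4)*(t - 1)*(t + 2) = t^3/2 + 3*t^2/4 - 3*t/4 - 1/2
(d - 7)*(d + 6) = d^2 - d - 42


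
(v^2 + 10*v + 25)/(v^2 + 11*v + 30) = (v + 5)/(v + 6)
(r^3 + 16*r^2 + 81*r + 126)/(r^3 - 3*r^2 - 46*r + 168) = (r^2 + 9*r + 18)/(r^2 - 10*r + 24)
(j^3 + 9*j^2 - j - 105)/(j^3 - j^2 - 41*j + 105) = (j + 5)/(j - 5)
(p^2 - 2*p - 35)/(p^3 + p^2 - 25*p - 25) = (p - 7)/(p^2 - 4*p - 5)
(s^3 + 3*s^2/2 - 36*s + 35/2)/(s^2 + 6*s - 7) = (2*s^2 - 11*s + 5)/(2*(s - 1))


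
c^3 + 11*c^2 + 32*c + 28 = (c + 2)^2*(c + 7)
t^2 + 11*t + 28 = (t + 4)*(t + 7)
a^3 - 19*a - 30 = (a - 5)*(a + 2)*(a + 3)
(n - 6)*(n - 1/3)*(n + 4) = n^3 - 7*n^2/3 - 70*n/3 + 8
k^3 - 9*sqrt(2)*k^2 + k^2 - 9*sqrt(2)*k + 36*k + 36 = (k + 1)*(k - 6*sqrt(2))*(k - 3*sqrt(2))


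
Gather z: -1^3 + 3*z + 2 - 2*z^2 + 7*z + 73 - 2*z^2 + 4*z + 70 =-4*z^2 + 14*z + 144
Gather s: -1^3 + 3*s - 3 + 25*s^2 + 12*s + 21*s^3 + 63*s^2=21*s^3 + 88*s^2 + 15*s - 4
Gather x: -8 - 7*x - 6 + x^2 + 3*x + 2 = x^2 - 4*x - 12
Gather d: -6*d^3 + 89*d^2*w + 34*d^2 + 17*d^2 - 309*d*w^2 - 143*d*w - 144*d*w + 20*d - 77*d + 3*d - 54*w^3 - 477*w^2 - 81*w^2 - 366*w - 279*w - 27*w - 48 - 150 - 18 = -6*d^3 + d^2*(89*w + 51) + d*(-309*w^2 - 287*w - 54) - 54*w^3 - 558*w^2 - 672*w - 216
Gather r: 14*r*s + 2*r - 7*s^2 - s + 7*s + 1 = r*(14*s + 2) - 7*s^2 + 6*s + 1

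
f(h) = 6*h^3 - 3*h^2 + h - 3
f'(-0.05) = 1.34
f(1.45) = 10.43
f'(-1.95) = 81.14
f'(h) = 18*h^2 - 6*h + 1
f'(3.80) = 238.12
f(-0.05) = -3.06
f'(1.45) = 30.14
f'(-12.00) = 2665.00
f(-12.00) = -10815.00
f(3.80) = 286.71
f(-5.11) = -887.04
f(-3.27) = -248.14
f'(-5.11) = 501.68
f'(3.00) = 145.00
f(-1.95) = -60.85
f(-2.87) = -172.42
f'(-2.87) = 166.48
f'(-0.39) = 6.08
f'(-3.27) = 213.09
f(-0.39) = -4.20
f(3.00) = 135.00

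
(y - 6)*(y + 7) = y^2 + y - 42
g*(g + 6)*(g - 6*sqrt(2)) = g^3 - 6*sqrt(2)*g^2 + 6*g^2 - 36*sqrt(2)*g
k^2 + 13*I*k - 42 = (k + 6*I)*(k + 7*I)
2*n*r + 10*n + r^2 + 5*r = (2*n + r)*(r + 5)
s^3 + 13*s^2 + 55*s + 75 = (s + 3)*(s + 5)^2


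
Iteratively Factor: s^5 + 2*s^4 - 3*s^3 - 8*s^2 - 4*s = (s + 2)*(s^4 - 3*s^2 - 2*s) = s*(s + 2)*(s^3 - 3*s - 2) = s*(s + 1)*(s + 2)*(s^2 - s - 2) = s*(s - 2)*(s + 1)*(s + 2)*(s + 1)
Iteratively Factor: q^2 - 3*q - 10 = (q + 2)*(q - 5)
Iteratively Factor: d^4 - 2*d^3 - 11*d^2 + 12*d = (d + 3)*(d^3 - 5*d^2 + 4*d) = (d - 1)*(d + 3)*(d^2 - 4*d) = d*(d - 1)*(d + 3)*(d - 4)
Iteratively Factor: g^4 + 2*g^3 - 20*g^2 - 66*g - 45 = (g - 5)*(g^3 + 7*g^2 + 15*g + 9) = (g - 5)*(g + 1)*(g^2 + 6*g + 9) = (g - 5)*(g + 1)*(g + 3)*(g + 3)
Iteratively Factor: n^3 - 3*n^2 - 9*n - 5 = (n - 5)*(n^2 + 2*n + 1) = (n - 5)*(n + 1)*(n + 1)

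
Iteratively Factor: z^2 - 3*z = (z - 3)*(z)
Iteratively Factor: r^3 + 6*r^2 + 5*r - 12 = (r + 3)*(r^2 + 3*r - 4) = (r - 1)*(r + 3)*(r + 4)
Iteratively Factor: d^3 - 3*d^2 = (d)*(d^2 - 3*d) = d*(d - 3)*(d)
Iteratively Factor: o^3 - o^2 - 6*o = (o + 2)*(o^2 - 3*o) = (o - 3)*(o + 2)*(o)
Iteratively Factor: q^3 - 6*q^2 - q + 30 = (q + 2)*(q^2 - 8*q + 15) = (q - 5)*(q + 2)*(q - 3)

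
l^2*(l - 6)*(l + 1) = l^4 - 5*l^3 - 6*l^2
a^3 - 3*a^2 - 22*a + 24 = (a - 6)*(a - 1)*(a + 4)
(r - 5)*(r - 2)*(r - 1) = r^3 - 8*r^2 + 17*r - 10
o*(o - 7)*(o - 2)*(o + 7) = o^4 - 2*o^3 - 49*o^2 + 98*o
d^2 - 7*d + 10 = (d - 5)*(d - 2)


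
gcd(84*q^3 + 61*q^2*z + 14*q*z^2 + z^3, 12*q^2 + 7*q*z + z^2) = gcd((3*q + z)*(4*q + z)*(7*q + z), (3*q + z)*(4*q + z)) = 12*q^2 + 7*q*z + z^2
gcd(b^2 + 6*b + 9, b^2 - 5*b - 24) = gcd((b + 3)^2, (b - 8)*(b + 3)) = b + 3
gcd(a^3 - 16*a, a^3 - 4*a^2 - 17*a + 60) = a + 4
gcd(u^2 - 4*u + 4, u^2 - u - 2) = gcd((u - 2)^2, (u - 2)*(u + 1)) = u - 2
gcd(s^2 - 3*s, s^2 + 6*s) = s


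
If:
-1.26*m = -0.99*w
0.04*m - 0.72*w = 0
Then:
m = 0.00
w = 0.00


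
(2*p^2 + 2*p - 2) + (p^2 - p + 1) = 3*p^2 + p - 1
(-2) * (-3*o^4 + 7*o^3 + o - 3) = 6*o^4 - 14*o^3 - 2*o + 6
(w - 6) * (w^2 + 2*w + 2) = w^3 - 4*w^2 - 10*w - 12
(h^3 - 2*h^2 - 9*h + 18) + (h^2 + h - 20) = h^3 - h^2 - 8*h - 2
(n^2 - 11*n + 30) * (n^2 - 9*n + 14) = n^4 - 20*n^3 + 143*n^2 - 424*n + 420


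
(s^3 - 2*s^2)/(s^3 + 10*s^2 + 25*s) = s*(s - 2)/(s^2 + 10*s + 25)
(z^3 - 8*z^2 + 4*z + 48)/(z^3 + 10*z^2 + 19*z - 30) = (z^3 - 8*z^2 + 4*z + 48)/(z^3 + 10*z^2 + 19*z - 30)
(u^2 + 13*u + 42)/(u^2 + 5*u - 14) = (u + 6)/(u - 2)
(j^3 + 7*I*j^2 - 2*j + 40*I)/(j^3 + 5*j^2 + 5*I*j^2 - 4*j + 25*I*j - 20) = (j^2 + 3*I*j + 10)/(j^2 + j*(5 + I) + 5*I)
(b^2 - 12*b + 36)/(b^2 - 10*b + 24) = (b - 6)/(b - 4)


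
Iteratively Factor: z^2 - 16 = (z + 4)*(z - 4)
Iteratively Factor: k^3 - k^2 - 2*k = (k)*(k^2 - k - 2) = k*(k + 1)*(k - 2)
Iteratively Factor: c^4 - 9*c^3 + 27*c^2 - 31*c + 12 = (c - 1)*(c^3 - 8*c^2 + 19*c - 12) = (c - 3)*(c - 1)*(c^2 - 5*c + 4) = (c - 4)*(c - 3)*(c - 1)*(c - 1)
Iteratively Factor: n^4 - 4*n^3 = (n)*(n^3 - 4*n^2) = n^2*(n^2 - 4*n) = n^3*(n - 4)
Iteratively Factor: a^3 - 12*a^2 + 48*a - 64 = (a - 4)*(a^2 - 8*a + 16) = (a - 4)^2*(a - 4)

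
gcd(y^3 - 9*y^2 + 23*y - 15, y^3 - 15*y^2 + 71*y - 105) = y^2 - 8*y + 15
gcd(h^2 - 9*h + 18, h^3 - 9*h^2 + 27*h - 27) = h - 3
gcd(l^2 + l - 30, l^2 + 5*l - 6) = l + 6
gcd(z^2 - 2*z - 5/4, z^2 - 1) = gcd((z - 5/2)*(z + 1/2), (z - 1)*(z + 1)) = 1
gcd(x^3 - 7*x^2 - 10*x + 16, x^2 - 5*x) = 1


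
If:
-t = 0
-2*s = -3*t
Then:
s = 0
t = 0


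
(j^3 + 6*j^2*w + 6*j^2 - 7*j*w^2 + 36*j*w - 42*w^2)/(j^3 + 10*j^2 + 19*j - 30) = (j^2 + 6*j*w - 7*w^2)/(j^2 + 4*j - 5)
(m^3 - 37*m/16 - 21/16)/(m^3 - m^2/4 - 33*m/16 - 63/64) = 4*(m + 1)/(4*m + 3)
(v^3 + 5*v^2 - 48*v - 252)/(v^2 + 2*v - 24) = (v^2 - v - 42)/(v - 4)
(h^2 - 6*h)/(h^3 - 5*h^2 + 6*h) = (h - 6)/(h^2 - 5*h + 6)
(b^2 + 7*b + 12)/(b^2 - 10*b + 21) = (b^2 + 7*b + 12)/(b^2 - 10*b + 21)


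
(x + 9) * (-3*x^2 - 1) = -3*x^3 - 27*x^2 - x - 9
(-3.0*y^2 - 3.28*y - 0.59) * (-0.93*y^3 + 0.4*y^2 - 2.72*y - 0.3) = 2.79*y^5 + 1.8504*y^4 + 7.3967*y^3 + 9.5856*y^2 + 2.5888*y + 0.177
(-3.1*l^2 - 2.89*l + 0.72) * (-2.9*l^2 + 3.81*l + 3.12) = 8.99*l^4 - 3.43*l^3 - 22.7709*l^2 - 6.2736*l + 2.2464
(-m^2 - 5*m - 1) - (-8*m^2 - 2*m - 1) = 7*m^2 - 3*m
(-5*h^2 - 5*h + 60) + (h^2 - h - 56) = -4*h^2 - 6*h + 4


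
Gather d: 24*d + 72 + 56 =24*d + 128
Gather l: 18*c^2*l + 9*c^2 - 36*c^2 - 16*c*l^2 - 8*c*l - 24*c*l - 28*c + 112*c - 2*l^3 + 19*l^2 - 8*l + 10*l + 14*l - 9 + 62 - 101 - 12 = -27*c^2 + 84*c - 2*l^3 + l^2*(19 - 16*c) + l*(18*c^2 - 32*c + 16) - 60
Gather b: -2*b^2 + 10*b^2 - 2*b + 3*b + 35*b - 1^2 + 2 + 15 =8*b^2 + 36*b + 16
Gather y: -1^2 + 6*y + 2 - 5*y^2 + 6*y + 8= -5*y^2 + 12*y + 9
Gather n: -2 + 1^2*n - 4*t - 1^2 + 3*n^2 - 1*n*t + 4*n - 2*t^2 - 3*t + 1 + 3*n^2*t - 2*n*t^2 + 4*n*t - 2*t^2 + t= n^2*(3*t + 3) + n*(-2*t^2 + 3*t + 5) - 4*t^2 - 6*t - 2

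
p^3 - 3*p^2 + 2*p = p*(p - 2)*(p - 1)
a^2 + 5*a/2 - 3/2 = (a - 1/2)*(a + 3)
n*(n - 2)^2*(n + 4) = n^4 - 12*n^2 + 16*n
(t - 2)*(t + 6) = t^2 + 4*t - 12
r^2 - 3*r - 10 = (r - 5)*(r + 2)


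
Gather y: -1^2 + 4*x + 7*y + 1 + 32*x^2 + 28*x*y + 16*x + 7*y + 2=32*x^2 + 20*x + y*(28*x + 14) + 2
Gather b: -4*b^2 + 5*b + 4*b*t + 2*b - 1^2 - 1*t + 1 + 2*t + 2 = -4*b^2 + b*(4*t + 7) + t + 2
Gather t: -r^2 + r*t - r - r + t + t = -r^2 - 2*r + t*(r + 2)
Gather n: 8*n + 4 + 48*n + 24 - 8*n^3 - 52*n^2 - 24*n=-8*n^3 - 52*n^2 + 32*n + 28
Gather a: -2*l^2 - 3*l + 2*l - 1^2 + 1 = -2*l^2 - l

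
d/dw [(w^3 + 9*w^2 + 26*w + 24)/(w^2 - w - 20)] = (w^2 - 10*w - 31)/(w^2 - 10*w + 25)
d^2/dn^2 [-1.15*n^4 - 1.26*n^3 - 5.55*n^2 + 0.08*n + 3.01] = -13.8*n^2 - 7.56*n - 11.1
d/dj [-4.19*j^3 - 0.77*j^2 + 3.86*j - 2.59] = -12.57*j^2 - 1.54*j + 3.86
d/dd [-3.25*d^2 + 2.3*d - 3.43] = 2.3 - 6.5*d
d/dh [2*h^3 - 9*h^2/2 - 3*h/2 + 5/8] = 6*h^2 - 9*h - 3/2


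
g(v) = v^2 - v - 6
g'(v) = 2*v - 1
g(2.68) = -1.50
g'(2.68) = 4.36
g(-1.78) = -1.05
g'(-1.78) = -4.56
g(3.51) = 2.81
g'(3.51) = 6.02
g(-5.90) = 34.71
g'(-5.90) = -12.80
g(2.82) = -0.87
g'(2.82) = 4.64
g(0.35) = -6.23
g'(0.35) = -0.30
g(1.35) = -5.53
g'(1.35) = 1.70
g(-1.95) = -0.25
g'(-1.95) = -4.90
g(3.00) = 0.00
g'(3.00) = 5.00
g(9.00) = 66.00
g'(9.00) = 17.00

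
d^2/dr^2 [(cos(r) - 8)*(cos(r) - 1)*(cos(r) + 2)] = 37*cos(r)/4 + 14*cos(2*r) - 9*cos(3*r)/4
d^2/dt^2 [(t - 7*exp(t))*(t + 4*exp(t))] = -3*t*exp(t) - 112*exp(2*t) - 6*exp(t) + 2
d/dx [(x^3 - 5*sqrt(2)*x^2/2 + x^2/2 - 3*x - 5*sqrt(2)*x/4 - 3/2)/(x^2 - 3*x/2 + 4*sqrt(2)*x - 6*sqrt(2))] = (4*x^4 - 12*x^3 + 32*sqrt(2)*x^3 - 71*x^2 - 44*sqrt(2)*x^2 - 24*sqrt(2)*x + 252*x + 51 + 96*sqrt(2))/(4*x^4 - 12*x^3 + 32*sqrt(2)*x^3 - 96*sqrt(2)*x^2 + 137*x^2 - 384*x + 72*sqrt(2)*x + 288)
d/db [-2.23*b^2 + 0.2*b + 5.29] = 0.2 - 4.46*b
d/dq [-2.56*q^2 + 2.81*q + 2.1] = 2.81 - 5.12*q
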